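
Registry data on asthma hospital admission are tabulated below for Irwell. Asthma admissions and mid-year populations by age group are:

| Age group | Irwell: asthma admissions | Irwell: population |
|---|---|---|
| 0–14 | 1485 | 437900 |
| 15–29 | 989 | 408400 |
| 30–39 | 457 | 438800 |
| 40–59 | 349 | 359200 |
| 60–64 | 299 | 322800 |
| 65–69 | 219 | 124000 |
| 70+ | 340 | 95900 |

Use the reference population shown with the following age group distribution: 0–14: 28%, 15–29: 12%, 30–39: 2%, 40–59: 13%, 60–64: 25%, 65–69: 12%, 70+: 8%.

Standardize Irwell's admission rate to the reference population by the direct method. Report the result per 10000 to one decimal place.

21.1

Age-specific rates per 10000 for Irwell: 33.91, 24.22, 10.41, 9.72, 9.26, 17.66, 35.45.
Standard weights: 0.28, 0.12, 0.02, 0.13, 0.25, 0.12, 0.08.
Standardized rate: 0.2800×33.91 + 0.1200×24.22 + 0.0200×10.41 + 0.1300×9.72 + 0.2500×9.26 + 0.1200×17.66 + 0.0800×35.45 = 21.1440 per 10000.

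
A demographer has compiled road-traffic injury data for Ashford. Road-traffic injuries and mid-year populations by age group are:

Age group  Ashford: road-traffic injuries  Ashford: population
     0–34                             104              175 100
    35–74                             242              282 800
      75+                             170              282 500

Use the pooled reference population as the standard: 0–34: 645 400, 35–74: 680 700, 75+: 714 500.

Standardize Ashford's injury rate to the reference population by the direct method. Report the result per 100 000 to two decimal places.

Age-specific rates per 100 000 for Ashford: 59.39, 85.57, 60.18.
Standard total = 2 040 600; weights = 0.3163, 0.3336, 0.3501.
Standardized rate: 0.3163×59.39 + 0.3336×85.57 + 0.3501×60.18 = 68.4011 per 100 000.

68.40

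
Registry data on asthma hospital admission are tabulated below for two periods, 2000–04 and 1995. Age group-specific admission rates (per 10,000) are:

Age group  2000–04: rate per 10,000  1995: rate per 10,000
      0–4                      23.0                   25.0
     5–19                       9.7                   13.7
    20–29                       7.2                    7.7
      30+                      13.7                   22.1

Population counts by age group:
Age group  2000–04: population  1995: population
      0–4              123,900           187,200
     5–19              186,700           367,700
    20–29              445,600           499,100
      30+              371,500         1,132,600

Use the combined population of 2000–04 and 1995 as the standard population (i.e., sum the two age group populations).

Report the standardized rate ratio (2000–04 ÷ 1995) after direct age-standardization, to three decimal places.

0.715

Combined standard total = 3,314,300; weights = 0.0939, 0.1673, 0.2850, 0.4538.
2000–04: 0.0939×23.0 + 0.1673×9.7 + 0.2850×7.2 + 0.4538×13.7 = 12.0511 per 10,000.
1995: 0.0939×25.0 + 0.1673×13.7 + 0.2850×7.7 + 0.4538×22.1 = 16.8626 per 10,000.
Ratio = 12.0511 ÷ 16.8626 = 0.71467.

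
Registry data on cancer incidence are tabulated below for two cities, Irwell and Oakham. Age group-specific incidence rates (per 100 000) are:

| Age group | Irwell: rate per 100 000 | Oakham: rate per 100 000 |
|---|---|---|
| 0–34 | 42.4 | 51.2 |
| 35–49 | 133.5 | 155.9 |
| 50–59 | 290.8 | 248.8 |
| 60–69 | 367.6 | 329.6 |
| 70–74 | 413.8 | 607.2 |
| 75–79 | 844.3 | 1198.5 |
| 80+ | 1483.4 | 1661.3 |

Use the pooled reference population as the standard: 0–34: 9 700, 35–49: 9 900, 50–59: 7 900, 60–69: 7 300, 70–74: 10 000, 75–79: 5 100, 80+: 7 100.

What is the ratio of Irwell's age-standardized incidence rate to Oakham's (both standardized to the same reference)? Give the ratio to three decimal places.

Standard total = 57 000; weights = 0.1702, 0.1737, 0.1386, 0.1281, 0.1754, 0.0895, 0.1246.
Irwell: 0.1702×42.4 + 0.1737×133.5 + 0.1386×290.8 + 0.1281×367.6 + 0.1754×413.8 + 0.0895×844.3 + 0.1246×1483.4 = 450.6982 per 100 000.
Oakham: 0.1702×51.2 + 0.1737×155.9 + 0.1386×248.8 + 0.1281×329.6 + 0.1754×607.2 + 0.0895×1198.5 + 0.1246×1661.3 = 533.1795 per 100 000.
Ratio = 450.6982 ÷ 533.1795 = 0.84530.

0.845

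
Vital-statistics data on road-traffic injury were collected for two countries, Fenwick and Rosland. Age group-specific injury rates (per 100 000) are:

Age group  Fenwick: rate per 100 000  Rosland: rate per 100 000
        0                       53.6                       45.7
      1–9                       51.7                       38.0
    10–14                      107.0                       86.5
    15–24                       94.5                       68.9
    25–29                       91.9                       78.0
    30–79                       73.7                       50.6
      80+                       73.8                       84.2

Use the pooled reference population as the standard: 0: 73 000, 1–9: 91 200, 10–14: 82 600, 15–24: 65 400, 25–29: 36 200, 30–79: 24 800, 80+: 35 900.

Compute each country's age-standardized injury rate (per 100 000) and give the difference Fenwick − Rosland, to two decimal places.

Standard total = 409 100; weights = 0.1784, 0.2229, 0.2019, 0.1599, 0.0885, 0.0606, 0.0878.
Fenwick: 0.1784×53.6 + 0.2229×51.7 + 0.2019×107.0 + 0.1599×94.5 + 0.0885×91.9 + 0.0606×73.7 + 0.0878×73.8 = 76.8768 per 100 000.
Rosland: 0.1784×45.7 + 0.2229×38.0 + 0.2019×86.5 + 0.1599×68.9 + 0.0885×78.0 + 0.0606×50.6 + 0.0878×84.2 = 62.4637 per 100 000.
Difference = 76.8768 − 62.4637 = 14.4131.

14.41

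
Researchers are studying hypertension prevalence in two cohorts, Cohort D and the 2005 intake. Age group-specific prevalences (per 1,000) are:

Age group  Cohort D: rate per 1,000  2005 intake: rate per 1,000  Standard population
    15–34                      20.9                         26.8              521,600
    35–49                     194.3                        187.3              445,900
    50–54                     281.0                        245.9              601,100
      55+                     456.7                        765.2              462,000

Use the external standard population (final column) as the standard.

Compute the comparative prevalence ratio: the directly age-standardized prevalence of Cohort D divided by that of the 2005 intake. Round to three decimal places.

Standard total = 2,030,600; weights = 0.2569, 0.2196, 0.2960, 0.2275.
Cohort D: 0.2569×20.9 + 0.2196×194.3 + 0.2960×281.0 + 0.2275×456.7 = 235.1247 per 1,000.
The 2005 intake: 0.2569×26.8 + 0.2196×187.3 + 0.2960×245.9 + 0.2275×765.2 = 294.9024 per 1,000.
Ratio = 235.1247 ÷ 294.9024 = 0.79730.

0.797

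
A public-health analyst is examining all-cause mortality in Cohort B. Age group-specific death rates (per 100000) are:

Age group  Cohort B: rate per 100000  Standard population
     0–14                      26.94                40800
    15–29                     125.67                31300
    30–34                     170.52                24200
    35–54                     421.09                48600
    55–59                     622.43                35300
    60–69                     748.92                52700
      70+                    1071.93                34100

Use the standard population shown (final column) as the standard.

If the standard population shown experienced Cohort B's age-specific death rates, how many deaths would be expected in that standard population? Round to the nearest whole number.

Expected deaths = Σ (standard pop × age-specific rate ÷ 100000)
= 40800×26.94/100000 + 31300×125.67/100000 + 24200×170.52/100000 + 48600×421.09/100000 + 35300×622.43/100000 + 52700×748.92/100000 + 34100×1071.93/100000
= 10.99 + 39.33 + 41.27 + 204.65 + 219.72 + 394.68 + 365.53 = 1276.17.

1276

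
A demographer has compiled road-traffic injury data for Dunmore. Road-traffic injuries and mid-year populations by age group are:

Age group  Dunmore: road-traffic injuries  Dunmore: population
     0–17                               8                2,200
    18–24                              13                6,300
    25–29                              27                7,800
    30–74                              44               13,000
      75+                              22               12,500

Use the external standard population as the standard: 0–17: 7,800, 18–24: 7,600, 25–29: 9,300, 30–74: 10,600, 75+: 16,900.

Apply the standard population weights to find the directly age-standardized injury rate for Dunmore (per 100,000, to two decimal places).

Age-specific rates per 100,000 for Dunmore: 363.64, 206.35, 346.15, 338.46, 176.00.
Standard total = 52,200; weights = 0.1494, 0.1456, 0.1782, 0.2031, 0.3238.
Standardized rate: 0.1494×363.64 + 0.1456×206.35 + 0.1782×346.15 + 0.2031×338.46 + 0.3238×176.00 = 271.7613 per 100,000.

271.76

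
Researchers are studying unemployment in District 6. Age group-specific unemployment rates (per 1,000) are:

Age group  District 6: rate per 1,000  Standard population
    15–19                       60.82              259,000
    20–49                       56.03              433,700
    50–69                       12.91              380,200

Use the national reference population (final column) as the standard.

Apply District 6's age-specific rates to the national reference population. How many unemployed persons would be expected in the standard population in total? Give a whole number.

Expected unemployed persons = Σ (standard pop × age-specific rate ÷ 1,000)
= 259,000×60.82/1,000 + 433,700×56.03/1,000 + 380,200×12.91/1,000
= 15752.38 + 24300.21 + 4908.38 = 44960.97.

44961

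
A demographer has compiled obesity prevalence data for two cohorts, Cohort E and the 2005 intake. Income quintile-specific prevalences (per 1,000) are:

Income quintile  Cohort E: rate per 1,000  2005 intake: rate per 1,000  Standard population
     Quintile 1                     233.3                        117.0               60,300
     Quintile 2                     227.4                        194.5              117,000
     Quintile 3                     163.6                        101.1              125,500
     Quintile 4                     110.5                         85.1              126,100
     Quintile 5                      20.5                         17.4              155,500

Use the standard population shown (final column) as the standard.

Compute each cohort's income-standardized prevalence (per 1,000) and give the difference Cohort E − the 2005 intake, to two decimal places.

38.31

Standard total = 584,400; weights = 0.1032, 0.2002, 0.2148, 0.2158, 0.2661.
Cohort E: 0.1032×233.3 + 0.2002×227.4 + 0.2148×163.6 + 0.2158×110.5 + 0.2661×20.5 = 134.0304 per 1,000.
The 2005 intake: 0.1032×117.0 + 0.2002×194.5 + 0.2148×101.1 + 0.2158×85.1 + 0.2661×17.4 = 95.7161 per 1,000.
Difference = 134.0304 − 95.7161 = 38.3144.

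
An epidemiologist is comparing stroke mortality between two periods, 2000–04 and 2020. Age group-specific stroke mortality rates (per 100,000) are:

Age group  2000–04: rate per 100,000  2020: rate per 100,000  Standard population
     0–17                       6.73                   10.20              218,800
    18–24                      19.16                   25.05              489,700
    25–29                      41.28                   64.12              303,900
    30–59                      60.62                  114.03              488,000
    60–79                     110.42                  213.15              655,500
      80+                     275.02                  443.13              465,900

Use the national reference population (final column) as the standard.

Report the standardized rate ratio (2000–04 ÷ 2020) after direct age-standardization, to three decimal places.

Standard total = 2,621,800; weights = 0.0835, 0.1868, 0.1159, 0.1861, 0.2500, 0.1777.
2000–04: 0.0835×6.73 + 0.1868×19.16 + 0.1159×41.28 + 0.1861×60.62 + 0.2500×110.42 + 0.1777×275.02 = 96.6873 per 100,000.
2020: 0.0835×10.20 + 0.1868×25.05 + 0.1159×64.12 + 0.1861×114.03 + 0.2500×213.15 + 0.1777×443.13 = 166.2238 per 100,000.
Ratio = 96.6873 ÷ 166.2238 = 0.58167.

0.582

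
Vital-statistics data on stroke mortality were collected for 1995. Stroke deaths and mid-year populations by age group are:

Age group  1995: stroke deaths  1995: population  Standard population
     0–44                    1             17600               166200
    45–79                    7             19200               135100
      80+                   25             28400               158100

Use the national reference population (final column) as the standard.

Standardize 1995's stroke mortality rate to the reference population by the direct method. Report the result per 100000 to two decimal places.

43.07

Age-specific rates per 100000 for 1995: 5.68, 36.46, 88.03.
Standard total = 459400; weights = 0.3618, 0.2941, 0.3441.
Standardized rate: 0.3618×5.68 + 0.2941×36.46 + 0.3441×88.03 = 43.0716 per 100000.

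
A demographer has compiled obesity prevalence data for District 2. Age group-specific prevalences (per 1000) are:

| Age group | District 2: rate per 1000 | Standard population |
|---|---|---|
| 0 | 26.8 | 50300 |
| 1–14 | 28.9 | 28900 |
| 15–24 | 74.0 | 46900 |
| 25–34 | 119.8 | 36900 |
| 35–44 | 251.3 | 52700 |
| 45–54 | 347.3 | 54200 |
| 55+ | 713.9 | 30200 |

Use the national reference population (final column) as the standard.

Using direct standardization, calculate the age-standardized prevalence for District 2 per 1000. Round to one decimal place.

Standard total = 300100; weights = 0.1676, 0.0963, 0.1563, 0.1230, 0.1756, 0.1806, 0.1006.
Standardized rate: 0.1676×26.8 + 0.0963×28.9 + 0.1563×74.0 + 0.1230×119.8 + 0.1756×251.3 + 0.1806×347.3 + 0.1006×713.9 = 212.2673 per 1000.

212.3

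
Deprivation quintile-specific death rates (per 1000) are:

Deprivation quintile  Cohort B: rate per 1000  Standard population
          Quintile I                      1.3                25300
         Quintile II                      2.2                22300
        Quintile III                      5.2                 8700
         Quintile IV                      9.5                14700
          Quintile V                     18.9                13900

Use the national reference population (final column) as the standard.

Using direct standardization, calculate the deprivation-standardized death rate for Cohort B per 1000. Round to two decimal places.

6.24

Standard total = 84900; weights = 0.2980, 0.2627, 0.1025, 0.1731, 0.1637.
Standardized rate: 0.2980×1.3 + 0.2627×2.2 + 0.1025×5.2 + 0.1731×9.5 + 0.1637×18.9 = 6.2373 per 1000.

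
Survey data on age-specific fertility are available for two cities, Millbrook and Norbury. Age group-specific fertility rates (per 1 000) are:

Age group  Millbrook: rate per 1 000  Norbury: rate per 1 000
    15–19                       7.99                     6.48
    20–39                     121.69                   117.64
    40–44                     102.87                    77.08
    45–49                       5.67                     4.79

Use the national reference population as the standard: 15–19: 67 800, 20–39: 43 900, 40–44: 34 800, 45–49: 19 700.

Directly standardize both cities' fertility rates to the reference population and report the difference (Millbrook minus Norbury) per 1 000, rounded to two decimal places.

Standard total = 166 200; weights = 0.4079, 0.2641, 0.2094, 0.1185.
Millbrook: 0.4079×7.99 + 0.2641×121.69 + 0.2094×102.87 + 0.1185×5.67 = 57.6142 per 1 000.
Norbury: 0.4079×6.48 + 0.2641×117.64 + 0.2094×77.08 + 0.1185×4.79 = 50.4241 per 1 000.
Difference = 57.6142 − 50.4241 = 7.1901.

7.19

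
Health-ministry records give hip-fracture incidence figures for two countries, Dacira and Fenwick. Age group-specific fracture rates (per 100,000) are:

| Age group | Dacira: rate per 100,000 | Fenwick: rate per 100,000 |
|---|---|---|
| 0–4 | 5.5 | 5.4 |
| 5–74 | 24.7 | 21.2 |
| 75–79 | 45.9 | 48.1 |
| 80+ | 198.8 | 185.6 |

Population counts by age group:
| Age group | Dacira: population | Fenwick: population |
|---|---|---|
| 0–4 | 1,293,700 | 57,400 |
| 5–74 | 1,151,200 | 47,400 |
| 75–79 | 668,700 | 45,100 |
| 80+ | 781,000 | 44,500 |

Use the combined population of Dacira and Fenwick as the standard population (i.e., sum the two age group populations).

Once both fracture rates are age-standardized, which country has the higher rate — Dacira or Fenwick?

Dacira

Combined standard total = 4,089,000; weights = 0.3304, 0.2931, 0.1746, 0.2019.
Dacira: 0.3304×5.5 + 0.2931×24.7 + 0.1746×45.9 + 0.2019×198.8 = 57.2045 per 100,000.
Fenwick: 0.3304×5.4 + 0.2931×21.2 + 0.1746×48.1 + 0.2019×185.6 = 53.8647 per 100,000.
The crude rates (56.88 vs 60.41) would put Fenwick higher, but that reflects its age composition; once standardized to a common age structure, Dacira has the higher underlying rate.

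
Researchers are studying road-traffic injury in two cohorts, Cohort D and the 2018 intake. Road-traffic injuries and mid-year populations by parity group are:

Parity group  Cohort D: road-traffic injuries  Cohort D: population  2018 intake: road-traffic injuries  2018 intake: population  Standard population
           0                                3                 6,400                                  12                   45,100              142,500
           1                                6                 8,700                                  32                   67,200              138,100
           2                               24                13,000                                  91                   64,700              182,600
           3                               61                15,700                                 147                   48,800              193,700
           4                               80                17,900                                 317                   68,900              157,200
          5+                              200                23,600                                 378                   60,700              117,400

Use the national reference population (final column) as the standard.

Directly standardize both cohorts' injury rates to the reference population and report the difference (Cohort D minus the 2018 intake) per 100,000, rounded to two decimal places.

59.14

Parity-specific rates per 100,000 for Cohort D: 46.88, 68.97, 184.62, 388.54, 446.93, 847.46.
For the 2018 intake: 26.61, 47.62, 140.65, 301.23, 460.09, 622.73.
Standard total = 931,500; weights = 0.1530, 0.1483, 0.1960, 0.2079, 0.1688, 0.1260.
Cohort D: 0.1530×46.88 + 0.1483×68.97 + 0.1960×184.62 + 0.2079×388.54 + 0.1688×446.93 + 0.1260×847.46 = 316.6101 per 100,000.
The 2018 intake: 0.1530×26.61 + 0.1483×47.62 + 0.1960×140.65 + 0.2079×301.23 + 0.1688×460.09 + 0.1260×622.73 = 257.4699 per 100,000.
Difference = 316.6101 − 257.4699 = 59.1402.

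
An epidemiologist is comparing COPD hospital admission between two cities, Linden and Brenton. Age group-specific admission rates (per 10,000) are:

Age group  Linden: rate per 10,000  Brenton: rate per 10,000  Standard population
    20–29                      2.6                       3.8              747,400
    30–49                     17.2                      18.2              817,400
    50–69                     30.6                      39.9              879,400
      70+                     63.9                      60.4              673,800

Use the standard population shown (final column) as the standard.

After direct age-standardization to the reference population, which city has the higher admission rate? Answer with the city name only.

Brenton

Standard total = 3,118,000; weights = 0.2397, 0.2622, 0.2820, 0.2161.
Linden: 0.2397×2.6 + 0.2622×17.2 + 0.2820×30.6 + 0.2161×63.9 = 27.5715 per 10,000.
Brenton: 0.2397×3.8 + 0.2622×18.2 + 0.2820×39.9 + 0.2161×60.4 = 29.9879 per 10,000.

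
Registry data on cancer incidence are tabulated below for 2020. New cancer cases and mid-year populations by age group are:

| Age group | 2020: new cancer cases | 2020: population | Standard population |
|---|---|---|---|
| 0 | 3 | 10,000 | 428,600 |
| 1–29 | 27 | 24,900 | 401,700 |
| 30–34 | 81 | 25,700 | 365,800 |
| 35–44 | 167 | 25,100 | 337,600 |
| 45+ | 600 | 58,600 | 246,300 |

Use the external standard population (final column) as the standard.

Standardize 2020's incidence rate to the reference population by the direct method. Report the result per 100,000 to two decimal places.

Age-specific rates per 100,000 for 2020: 30.00, 108.43, 315.18, 665.34, 1023.89.
Standard total = 1,780,000; weights = 0.2408, 0.2257, 0.2055, 0.1897, 0.1384.
Standardized rate: 0.2408×30.00 + 0.2257×108.43 + 0.2055×315.18 + 0.1897×665.34 + 0.1384×1023.89 = 364.3312 per 100,000.

364.33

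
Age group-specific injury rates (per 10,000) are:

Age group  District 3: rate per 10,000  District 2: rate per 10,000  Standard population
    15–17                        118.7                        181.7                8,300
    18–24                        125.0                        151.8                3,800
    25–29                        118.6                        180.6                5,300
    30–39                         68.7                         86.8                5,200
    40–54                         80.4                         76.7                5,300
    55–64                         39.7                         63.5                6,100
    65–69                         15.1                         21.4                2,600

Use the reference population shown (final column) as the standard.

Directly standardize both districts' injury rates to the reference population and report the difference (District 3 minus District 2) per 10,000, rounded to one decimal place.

Standard total = 36,600; weights = 0.2268, 0.1038, 0.1448, 0.1421, 0.1448, 0.1667, 0.0710.
District 3: 0.2268×118.7 + 0.1038×125.0 + 0.1448×118.6 + 0.1421×68.7 + 0.1448×80.4 + 0.1667×39.7 + 0.0710×15.1 = 86.1634 per 10,000.
District 2: 0.2268×181.7 + 0.1038×151.8 + 0.1448×180.6 + 0.1421×86.8 + 0.1448×76.7 + 0.1667×63.5 + 0.0710×21.4 = 118.6609 per 10,000.
Difference = 86.1634 − 118.6609 = -32.4975.

-32.5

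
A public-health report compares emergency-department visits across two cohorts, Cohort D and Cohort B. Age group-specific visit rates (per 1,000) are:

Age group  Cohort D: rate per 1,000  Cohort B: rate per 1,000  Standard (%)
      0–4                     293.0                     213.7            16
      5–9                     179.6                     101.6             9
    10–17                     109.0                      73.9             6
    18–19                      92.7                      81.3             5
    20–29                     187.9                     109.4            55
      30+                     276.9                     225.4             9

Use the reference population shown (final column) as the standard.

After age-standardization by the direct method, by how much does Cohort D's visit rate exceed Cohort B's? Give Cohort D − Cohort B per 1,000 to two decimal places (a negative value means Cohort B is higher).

70.19

Standard weights: 0.16, 0.09, 0.06, 0.05, 0.55, 0.09.
Cohort D: 0.1600×293.0 + 0.0900×179.6 + 0.0600×109.0 + 0.0500×92.7 + 0.5500×187.9 + 0.0900×276.9 = 202.4850 per 1,000.
Cohort B: 0.1600×213.7 + 0.0900×101.6 + 0.0600×73.9 + 0.0500×81.3 + 0.5500×109.4 + 0.0900×225.4 = 132.2910 per 1,000.
Difference = 202.4850 − 132.2910 = 70.1940.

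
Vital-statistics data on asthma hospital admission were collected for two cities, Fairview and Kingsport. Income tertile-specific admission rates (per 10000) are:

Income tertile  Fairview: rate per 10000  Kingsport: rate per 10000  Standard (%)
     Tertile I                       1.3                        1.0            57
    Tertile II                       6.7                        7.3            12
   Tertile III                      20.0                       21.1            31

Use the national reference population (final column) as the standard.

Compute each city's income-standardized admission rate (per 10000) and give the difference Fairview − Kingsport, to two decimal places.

-0.24

Standard weights: 0.57, 0.12, 0.31.
Fairview: 0.5700×1.3 + 0.1200×6.7 + 0.3100×20.0 = 7.7450 per 10000.
Kingsport: 0.5700×1.0 + 0.1200×7.3 + 0.3100×21.1 = 7.9870 per 10000.
Difference = 7.7450 − 7.9870 = -0.2420.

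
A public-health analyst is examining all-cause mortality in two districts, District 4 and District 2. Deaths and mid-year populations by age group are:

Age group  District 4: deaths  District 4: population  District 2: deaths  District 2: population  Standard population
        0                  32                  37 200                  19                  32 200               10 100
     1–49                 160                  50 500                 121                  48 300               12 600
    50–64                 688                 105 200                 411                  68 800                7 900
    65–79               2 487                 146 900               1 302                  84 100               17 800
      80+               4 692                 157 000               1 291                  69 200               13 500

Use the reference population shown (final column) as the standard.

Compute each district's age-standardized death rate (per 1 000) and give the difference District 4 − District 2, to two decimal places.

Age-specific rates per 1 000 for District 4: 0.860, 3.168, 6.540, 16.930, 29.885.
For District 2: 0.590, 2.505, 5.974, 15.482, 18.656.
Standard total = 61 900; weights = 0.1632, 0.2036, 0.1276, 0.2876, 0.2181.
District 4: 0.1632×0.860 + 0.2036×3.168 + 0.1276×6.540 + 0.2876×16.930 + 0.2181×29.885 = 13.0061 per 1 000.
District 2: 0.1632×0.590 + 0.2036×2.505 + 0.1276×5.974 + 0.2876×15.482 + 0.2181×18.656 = 9.8893 per 1 000.
Difference = 13.0061 − 9.8893 = 3.1168.

3.12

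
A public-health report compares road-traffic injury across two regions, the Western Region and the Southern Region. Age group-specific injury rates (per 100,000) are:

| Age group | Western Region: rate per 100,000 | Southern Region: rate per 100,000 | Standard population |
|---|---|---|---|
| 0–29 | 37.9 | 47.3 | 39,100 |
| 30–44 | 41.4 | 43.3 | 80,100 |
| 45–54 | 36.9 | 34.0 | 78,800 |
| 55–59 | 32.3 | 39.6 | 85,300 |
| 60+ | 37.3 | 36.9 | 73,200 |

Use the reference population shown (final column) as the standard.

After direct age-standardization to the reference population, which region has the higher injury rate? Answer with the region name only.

Standard total = 356,500; weights = 0.1097, 0.2247, 0.2210, 0.2393, 0.2053.
The Western Region: 0.1097×37.9 + 0.2247×41.4 + 0.2210×36.9 + 0.2393×32.3 + 0.2053×37.3 = 37.0022 per 100,000.
The Southern Region: 0.1097×47.3 + 0.2247×43.3 + 0.2210×34.0 + 0.2393×39.6 + 0.2053×36.9 = 39.4836 per 100,000.

Southern Region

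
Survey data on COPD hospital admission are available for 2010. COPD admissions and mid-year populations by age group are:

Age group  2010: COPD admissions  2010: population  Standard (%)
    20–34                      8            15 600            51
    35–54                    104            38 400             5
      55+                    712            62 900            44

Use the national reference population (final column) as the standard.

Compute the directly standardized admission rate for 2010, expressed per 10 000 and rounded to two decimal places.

Age-specific rates per 10 000 for 2010: 5.13, 27.08, 113.20.
Standard weights: 0.51, 0.05, 0.44.
Standardized rate: 0.5100×5.13 + 0.0500×27.08 + 0.4400×113.20 = 53.7756 per 10 000.

53.78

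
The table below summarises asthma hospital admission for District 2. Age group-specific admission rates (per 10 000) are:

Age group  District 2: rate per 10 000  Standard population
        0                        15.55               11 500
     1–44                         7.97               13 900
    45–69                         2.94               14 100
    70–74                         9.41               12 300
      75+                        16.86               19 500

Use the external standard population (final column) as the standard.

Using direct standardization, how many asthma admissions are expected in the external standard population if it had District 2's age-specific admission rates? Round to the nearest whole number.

Expected asthma admissions = Σ (standard pop × age-specific rate ÷ 10 000)
= 11 500×15.55/10 000 + 13 900×7.97/10 000 + 14 100×2.94/10 000 + 12 300×9.41/10 000 + 19 500×16.86/10 000
= 17.88 + 11.08 + 4.15 + 11.57 + 32.88 = 77.56.

78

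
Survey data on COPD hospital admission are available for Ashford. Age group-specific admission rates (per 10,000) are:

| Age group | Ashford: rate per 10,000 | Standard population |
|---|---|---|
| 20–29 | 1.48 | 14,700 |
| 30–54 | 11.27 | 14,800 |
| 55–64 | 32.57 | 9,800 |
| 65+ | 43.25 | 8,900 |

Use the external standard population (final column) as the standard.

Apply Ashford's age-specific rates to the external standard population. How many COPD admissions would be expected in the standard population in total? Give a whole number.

Expected COPD admissions = Σ (standard pop × age-specific rate ÷ 10,000)
= 14,700×1.48/10,000 + 14,800×11.27/10,000 + 9,800×32.57/10,000 + 8,900×43.25/10,000
= 2.18 + 16.68 + 31.92 + 38.49 = 89.27.

89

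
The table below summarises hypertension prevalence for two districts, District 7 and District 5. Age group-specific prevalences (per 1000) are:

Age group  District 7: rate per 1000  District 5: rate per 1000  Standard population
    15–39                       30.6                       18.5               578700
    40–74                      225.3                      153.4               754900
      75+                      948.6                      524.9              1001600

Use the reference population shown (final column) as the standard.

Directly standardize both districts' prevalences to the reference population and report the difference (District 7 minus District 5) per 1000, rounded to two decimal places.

207.97

Standard total = 2335200; weights = 0.2478, 0.3233, 0.4289.
District 7: 0.2478×30.6 + 0.3233×225.3 + 0.4289×948.6 = 487.2837 per 1000.
District 5: 0.2478×18.5 + 0.3233×153.4 + 0.4289×524.9 = 279.3112 per 1000.
Difference = 487.2837 − 279.3112 = 207.9726.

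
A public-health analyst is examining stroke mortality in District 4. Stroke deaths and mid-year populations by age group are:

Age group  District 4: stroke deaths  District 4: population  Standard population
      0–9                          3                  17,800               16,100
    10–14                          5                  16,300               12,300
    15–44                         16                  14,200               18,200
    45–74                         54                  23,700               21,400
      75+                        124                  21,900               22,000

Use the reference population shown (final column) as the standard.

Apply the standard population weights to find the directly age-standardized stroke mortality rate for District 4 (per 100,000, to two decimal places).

Age-specific rates per 100,000 for District 4: 16.85, 30.67, 112.68, 227.85, 566.21.
Standard total = 90,000; weights = 0.1789, 0.1367, 0.2022, 0.2378, 0.2444.
Standardized rate: 0.1789×16.85 + 0.1367×30.67 + 0.2022×112.68 + 0.2378×227.85 + 0.2444×566.21 = 222.5769 per 100,000.

222.58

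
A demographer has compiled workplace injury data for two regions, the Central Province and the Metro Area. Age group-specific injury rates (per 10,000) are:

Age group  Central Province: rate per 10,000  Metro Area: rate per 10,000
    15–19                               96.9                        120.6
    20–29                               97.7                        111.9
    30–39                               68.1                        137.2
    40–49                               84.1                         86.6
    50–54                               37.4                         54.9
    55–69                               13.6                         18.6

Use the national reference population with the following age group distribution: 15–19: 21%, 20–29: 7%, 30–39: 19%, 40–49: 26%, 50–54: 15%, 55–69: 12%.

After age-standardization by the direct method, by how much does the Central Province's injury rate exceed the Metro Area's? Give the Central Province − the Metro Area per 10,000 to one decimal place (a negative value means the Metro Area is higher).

Standard weights: 0.21, 0.07, 0.19, 0.26, 0.15, 0.12.
The Central Province: 0.2100×96.9 + 0.0700×97.7 + 0.1900×68.1 + 0.2600×84.1 + 0.1500×37.4 + 0.1200×13.6 = 69.2350 per 10,000.
The Metro Area: 0.2100×120.6 + 0.0700×111.9 + 0.1900×137.2 + 0.2600×86.6 + 0.1500×54.9 + 0.1200×18.6 = 92.2100 per 10,000.
Difference = 69.2350 − 92.2100 = -22.9750.

-23.0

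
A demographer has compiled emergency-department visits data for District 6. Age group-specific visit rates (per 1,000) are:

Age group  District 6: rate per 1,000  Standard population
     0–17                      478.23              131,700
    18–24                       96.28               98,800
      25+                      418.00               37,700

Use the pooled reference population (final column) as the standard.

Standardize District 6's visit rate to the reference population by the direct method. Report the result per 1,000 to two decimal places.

329.06

Standard total = 268,200; weights = 0.4911, 0.3684, 0.1406.
Standardized rate: 0.4911×478.23 + 0.3684×96.28 + 0.1406×418.00 = 329.0602 per 1,000.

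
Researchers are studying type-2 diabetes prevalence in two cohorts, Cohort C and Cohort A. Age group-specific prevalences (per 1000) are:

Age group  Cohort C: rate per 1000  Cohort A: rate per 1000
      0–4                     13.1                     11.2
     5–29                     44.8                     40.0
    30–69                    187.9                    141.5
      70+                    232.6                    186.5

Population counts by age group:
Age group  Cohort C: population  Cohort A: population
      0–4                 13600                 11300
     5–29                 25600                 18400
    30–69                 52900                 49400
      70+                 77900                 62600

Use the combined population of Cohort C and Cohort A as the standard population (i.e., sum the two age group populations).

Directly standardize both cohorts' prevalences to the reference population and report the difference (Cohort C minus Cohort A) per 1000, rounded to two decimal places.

Combined standard total = 311700; weights = 0.0799, 0.1412, 0.3282, 0.4508.
Cohort C: 0.0799×13.1 + 0.1412×44.8 + 0.3282×187.9 + 0.4508×232.6 = 173.8847 per 1000.
Cohort A: 0.0799×11.2 + 0.1412×40.0 + 0.3282×141.5 + 0.4508×186.5 = 137.0471 per 1000.
Difference = 173.8847 − 137.0471 = 36.8376.

36.84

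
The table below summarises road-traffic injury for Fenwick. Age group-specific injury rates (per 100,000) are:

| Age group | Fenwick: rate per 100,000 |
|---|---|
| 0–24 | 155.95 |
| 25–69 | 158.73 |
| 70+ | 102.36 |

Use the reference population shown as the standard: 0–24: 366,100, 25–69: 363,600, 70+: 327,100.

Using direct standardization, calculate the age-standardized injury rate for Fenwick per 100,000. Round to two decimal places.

140.32

Standard total = 1,056,800; weights = 0.3464, 0.3441, 0.3095.
Standardized rate: 0.3464×155.95 + 0.3441×158.73 + 0.3095×102.36 = 140.3193 per 100,000.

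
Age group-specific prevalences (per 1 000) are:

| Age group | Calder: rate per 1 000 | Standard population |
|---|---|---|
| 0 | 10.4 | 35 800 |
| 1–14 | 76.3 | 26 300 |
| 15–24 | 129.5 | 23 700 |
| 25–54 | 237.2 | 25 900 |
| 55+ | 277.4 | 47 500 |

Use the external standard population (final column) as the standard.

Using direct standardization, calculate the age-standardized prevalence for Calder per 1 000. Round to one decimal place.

Standard total = 159 200; weights = 0.2249, 0.1652, 0.1489, 0.1627, 0.2984.
Standardized rate: 0.2249×10.4 + 0.1652×76.3 + 0.1489×129.5 + 0.1627×237.2 + 0.2984×277.4 = 155.5788 per 1 000.

155.6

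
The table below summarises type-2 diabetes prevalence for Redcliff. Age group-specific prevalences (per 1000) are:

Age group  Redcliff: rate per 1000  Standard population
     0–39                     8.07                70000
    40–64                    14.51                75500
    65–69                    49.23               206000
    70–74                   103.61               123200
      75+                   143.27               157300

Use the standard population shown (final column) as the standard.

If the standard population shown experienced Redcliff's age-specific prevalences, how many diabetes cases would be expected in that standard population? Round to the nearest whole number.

47103

Expected diabetes cases = Σ (standard pop × age-specific rate ÷ 1000)
= 70000×8.07/1000 + 75500×14.51/1000 + 206000×49.23/1000 + 123200×103.61/1000 + 157300×143.27/1000
= 564.90 + 1095.51 + 10141.38 + 12764.75 + 22536.37 = 47102.91.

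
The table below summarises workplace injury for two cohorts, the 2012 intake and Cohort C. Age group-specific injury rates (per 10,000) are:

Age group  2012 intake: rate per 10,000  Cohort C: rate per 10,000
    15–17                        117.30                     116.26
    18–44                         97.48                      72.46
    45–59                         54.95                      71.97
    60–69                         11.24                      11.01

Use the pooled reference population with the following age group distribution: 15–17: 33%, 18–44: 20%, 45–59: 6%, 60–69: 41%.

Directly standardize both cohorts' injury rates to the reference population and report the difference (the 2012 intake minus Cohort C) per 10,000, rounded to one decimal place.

4.4

Standard weights: 0.33, 0.20, 0.06, 0.41.
The 2012 intake: 0.3300×117.30 + 0.2000×97.48 + 0.0600×54.95 + 0.4100×11.24 = 66.1104 per 10,000.
Cohort C: 0.3300×116.26 + 0.2000×72.46 + 0.0600×71.97 + 0.4100×11.01 = 61.6901 per 10,000.
Difference = 66.1104 − 61.6901 = 4.4203.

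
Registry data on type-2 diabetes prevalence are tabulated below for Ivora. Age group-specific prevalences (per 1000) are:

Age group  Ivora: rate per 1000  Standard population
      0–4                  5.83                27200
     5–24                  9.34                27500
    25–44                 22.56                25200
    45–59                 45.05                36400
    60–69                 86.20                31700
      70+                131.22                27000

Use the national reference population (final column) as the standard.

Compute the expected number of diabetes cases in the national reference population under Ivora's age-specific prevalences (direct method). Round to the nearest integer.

Expected diabetes cases = Σ (standard pop × age-specific rate ÷ 1000)
= 27200×5.83/1000 + 27500×9.34/1000 + 25200×22.56/1000 + 36400×45.05/1000 + 31700×86.20/1000 + 27000×131.22/1000
= 158.58 + 256.85 + 568.51 + 1639.82 + 2732.54 + 3542.94 = 8899.24.

8899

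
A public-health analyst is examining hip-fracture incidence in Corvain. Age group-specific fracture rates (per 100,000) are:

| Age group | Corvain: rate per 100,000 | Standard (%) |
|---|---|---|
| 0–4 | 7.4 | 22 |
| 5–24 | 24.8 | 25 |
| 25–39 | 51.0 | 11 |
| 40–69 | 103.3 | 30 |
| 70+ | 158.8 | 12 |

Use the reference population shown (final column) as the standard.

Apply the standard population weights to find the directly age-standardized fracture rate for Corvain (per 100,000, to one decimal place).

63.5

Standard weights: 0.22, 0.25, 0.11, 0.30, 0.12.
Standardized rate: 0.2200×7.4 + 0.2500×24.8 + 0.1100×51.0 + 0.3000×103.3 + 0.1200×158.8 = 63.4840 per 100,000.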